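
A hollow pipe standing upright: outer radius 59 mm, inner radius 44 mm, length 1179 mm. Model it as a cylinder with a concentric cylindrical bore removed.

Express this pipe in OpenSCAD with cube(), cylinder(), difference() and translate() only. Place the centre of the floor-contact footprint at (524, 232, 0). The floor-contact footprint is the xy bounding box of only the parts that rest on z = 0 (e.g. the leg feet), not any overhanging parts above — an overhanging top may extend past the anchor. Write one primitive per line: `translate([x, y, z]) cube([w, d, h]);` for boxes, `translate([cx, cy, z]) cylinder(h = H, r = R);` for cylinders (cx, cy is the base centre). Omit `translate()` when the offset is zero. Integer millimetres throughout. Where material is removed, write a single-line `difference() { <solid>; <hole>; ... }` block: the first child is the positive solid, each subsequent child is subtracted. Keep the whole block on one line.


difference() { translate([524, 232, 0]) cylinder(h = 1179, r = 59); translate([524, 232, 0]) cylinder(h = 1179, r = 44); }


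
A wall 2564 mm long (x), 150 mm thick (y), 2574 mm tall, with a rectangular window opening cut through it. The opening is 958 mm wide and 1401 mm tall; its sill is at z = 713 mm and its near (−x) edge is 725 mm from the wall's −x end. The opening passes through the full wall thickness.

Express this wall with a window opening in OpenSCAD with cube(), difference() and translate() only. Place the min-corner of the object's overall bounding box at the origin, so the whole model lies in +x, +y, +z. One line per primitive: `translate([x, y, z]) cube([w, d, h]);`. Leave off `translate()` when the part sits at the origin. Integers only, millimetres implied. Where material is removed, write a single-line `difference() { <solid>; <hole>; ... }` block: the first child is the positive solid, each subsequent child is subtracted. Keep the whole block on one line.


difference() { cube([2564, 150, 2574]); translate([725, 0, 713]) cube([958, 150, 1401]); }


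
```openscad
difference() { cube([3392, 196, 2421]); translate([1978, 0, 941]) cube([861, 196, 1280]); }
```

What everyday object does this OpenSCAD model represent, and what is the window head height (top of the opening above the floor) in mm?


A wall with a window opening. The window head height is 2221 mm.

A wall with a rectangular opening subtracted — a window. Sill at z = 941, opening 1280 mm tall, so the head is at 941 + 1280 = 2221 mm.


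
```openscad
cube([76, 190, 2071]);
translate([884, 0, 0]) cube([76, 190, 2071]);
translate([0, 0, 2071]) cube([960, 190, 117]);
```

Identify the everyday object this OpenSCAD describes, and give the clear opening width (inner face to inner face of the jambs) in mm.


A door frame. The clear opening width is 808 mm.

Two 2071 mm tall posts with a header on top — a door frame. The left jamb is 76 mm wide at x = 0; the right jamb starts at x = 884. The clear opening is 884 − 76 = 808 mm.


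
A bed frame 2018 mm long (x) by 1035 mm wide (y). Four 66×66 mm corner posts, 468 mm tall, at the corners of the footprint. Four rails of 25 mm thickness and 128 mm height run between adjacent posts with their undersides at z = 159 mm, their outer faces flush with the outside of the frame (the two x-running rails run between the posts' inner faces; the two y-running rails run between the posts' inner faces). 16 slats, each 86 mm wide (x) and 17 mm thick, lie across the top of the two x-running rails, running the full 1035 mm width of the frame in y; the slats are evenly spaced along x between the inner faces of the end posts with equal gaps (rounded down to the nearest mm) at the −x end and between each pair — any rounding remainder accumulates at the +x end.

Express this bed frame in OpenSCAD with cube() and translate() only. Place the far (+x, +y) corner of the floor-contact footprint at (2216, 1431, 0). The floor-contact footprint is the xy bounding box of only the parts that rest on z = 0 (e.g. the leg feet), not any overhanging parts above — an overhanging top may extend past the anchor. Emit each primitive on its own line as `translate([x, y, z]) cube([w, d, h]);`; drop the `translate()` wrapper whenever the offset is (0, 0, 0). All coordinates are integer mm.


translate([198, 396, 0]) cube([66, 66, 468]);
translate([198, 1365, 0]) cube([66, 66, 468]);
translate([2150, 396, 0]) cube([66, 66, 468]);
translate([2150, 1365, 0]) cube([66, 66, 468]);
translate([264, 396, 159]) cube([1886, 25, 128]);
translate([264, 1406, 159]) cube([1886, 25, 128]);
translate([198, 462, 159]) cube([25, 903, 128]);
translate([2191, 462, 159]) cube([25, 903, 128]);
translate([294, 396, 287]) cube([86, 1035, 17]);
translate([410, 396, 287]) cube([86, 1035, 17]);
translate([526, 396, 287]) cube([86, 1035, 17]);
translate([642, 396, 287]) cube([86, 1035, 17]);
translate([758, 396, 287]) cube([86, 1035, 17]);
translate([874, 396, 287]) cube([86, 1035, 17]);
translate([990, 396, 287]) cube([86, 1035, 17]);
translate([1106, 396, 287]) cube([86, 1035, 17]);
translate([1222, 396, 287]) cube([86, 1035, 17]);
translate([1338, 396, 287]) cube([86, 1035, 17]);
translate([1454, 396, 287]) cube([86, 1035, 17]);
translate([1570, 396, 287]) cube([86, 1035, 17]);
translate([1686, 396, 287]) cube([86, 1035, 17]);
translate([1802, 396, 287]) cube([86, 1035, 17]);
translate([1918, 396, 287]) cube([86, 1035, 17]);
translate([2034, 396, 287]) cube([86, 1035, 17]);


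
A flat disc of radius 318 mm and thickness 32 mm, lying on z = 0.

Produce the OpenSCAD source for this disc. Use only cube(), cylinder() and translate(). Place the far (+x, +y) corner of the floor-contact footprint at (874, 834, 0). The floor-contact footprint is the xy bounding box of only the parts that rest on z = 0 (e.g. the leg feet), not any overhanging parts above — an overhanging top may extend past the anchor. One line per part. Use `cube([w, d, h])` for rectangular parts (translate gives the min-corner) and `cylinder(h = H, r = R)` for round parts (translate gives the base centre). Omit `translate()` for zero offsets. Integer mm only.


translate([556, 516, 0]) cylinder(h = 32, r = 318);


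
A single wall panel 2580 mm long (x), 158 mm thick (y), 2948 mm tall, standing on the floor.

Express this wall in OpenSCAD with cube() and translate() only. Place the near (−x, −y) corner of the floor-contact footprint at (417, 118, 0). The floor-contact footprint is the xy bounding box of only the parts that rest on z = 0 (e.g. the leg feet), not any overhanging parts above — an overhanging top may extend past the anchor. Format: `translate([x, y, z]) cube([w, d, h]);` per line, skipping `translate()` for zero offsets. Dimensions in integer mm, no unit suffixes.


translate([417, 118, 0]) cube([2580, 158, 2948]);


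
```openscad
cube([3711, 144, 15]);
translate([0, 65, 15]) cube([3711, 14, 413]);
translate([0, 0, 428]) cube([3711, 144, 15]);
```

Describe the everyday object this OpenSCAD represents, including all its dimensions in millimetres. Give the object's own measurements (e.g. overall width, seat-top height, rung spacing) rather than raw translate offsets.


An I-beam lying along x, 3711 mm long. Overall section height 443 mm. Two flanges 144 mm wide (y) and 15 mm thick, one on the floor and one at the top; a web 14 mm thick runs between them, centred on the flange width.


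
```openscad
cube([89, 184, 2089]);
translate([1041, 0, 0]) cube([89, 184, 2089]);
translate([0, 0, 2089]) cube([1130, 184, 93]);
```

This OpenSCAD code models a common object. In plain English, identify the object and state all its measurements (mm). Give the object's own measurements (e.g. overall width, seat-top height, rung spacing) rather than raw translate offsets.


A door frame. The clear opening is 952 mm wide and 2089 mm high. Two 89 mm wide jambs, 184 mm deep, stand either side of the opening from the floor to the top of the opening. A 93 mm thick head sits across the top of both jambs, spanning the full outside width of the frame.


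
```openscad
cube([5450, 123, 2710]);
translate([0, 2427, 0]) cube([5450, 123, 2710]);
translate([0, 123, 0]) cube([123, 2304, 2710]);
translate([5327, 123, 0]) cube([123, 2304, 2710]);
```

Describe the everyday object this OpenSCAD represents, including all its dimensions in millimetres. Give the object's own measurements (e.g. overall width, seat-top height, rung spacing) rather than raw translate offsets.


The wall frame of a small rectangular building: four walls, each 2710 mm tall and 123 mm thick, enclosing a footprint 5450 mm (x) by 2550 mm (y) outside-to-outside, with no floor or roof. The front and back walls (the −y and +y sides) span the full width; the two side walls fit between them.


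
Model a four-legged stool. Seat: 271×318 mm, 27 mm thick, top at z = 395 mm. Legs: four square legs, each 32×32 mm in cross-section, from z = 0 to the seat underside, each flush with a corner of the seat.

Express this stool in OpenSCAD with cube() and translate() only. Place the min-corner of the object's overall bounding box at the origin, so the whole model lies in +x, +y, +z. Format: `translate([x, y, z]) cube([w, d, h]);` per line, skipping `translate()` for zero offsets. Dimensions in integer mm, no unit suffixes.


translate([0, 0, 368]) cube([271, 318, 27]);
cube([32, 32, 368]);
translate([239, 0, 0]) cube([32, 32, 368]);
translate([0, 286, 0]) cube([32, 32, 368]);
translate([239, 286, 0]) cube([32, 32, 368]);


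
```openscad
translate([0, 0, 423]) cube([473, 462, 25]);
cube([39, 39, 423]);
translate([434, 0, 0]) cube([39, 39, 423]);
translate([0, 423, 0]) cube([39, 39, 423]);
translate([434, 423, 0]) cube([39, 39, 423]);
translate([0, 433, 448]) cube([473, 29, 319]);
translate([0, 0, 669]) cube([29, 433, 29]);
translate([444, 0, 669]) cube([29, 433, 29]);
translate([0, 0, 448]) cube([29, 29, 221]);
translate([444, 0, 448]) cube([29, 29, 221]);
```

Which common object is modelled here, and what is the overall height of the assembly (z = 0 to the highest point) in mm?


A chair. The overall height is 767 mm.

A slab on four corner posts with a tall panel at the back — a chair. The seat slab sits at z = 423 with thickness 25, and the 319 mm backrest starts at the seat top, so the overall height is 423 + 25 + 319 = 767 mm.


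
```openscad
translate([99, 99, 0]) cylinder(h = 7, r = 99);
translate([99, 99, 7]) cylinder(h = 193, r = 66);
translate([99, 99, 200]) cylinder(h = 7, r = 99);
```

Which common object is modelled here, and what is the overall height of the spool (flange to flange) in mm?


A spool. The overall height is 207 mm.

Three coaxial cylinders, large–small–large — a spool. Two 7 mm flanges and a 193 mm core give 7 + 193 + 7 = 207 mm.


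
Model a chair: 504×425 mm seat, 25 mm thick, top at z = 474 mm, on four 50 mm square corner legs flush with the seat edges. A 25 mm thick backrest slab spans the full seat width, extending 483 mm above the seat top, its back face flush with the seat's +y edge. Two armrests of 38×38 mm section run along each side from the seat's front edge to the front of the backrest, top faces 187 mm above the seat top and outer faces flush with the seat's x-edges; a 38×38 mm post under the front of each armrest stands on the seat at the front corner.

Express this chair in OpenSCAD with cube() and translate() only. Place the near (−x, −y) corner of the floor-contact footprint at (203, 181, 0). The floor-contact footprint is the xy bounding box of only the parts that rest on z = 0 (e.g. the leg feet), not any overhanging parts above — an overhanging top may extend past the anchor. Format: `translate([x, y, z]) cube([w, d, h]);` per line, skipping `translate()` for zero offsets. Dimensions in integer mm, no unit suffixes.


// leg_h = 474 - 25 = 449
// arm post h = 187 - 38 = 149
translate([203, 181, 449]) cube([504, 425, 25]);
translate([203, 181, 0]) cube([50, 50, 449]);
translate([657, 181, 0]) cube([50, 50, 449]);
translate([203, 556, 0]) cube([50, 50, 449]);
translate([657, 556, 0]) cube([50, 50, 449]);
translate([203, 581, 474]) cube([504, 25, 483]);
translate([203, 181, 623]) cube([38, 400, 38]);
translate([669, 181, 623]) cube([38, 400, 38]);
translate([203, 181, 474]) cube([38, 38, 149]);
translate([669, 181, 474]) cube([38, 38, 149]);


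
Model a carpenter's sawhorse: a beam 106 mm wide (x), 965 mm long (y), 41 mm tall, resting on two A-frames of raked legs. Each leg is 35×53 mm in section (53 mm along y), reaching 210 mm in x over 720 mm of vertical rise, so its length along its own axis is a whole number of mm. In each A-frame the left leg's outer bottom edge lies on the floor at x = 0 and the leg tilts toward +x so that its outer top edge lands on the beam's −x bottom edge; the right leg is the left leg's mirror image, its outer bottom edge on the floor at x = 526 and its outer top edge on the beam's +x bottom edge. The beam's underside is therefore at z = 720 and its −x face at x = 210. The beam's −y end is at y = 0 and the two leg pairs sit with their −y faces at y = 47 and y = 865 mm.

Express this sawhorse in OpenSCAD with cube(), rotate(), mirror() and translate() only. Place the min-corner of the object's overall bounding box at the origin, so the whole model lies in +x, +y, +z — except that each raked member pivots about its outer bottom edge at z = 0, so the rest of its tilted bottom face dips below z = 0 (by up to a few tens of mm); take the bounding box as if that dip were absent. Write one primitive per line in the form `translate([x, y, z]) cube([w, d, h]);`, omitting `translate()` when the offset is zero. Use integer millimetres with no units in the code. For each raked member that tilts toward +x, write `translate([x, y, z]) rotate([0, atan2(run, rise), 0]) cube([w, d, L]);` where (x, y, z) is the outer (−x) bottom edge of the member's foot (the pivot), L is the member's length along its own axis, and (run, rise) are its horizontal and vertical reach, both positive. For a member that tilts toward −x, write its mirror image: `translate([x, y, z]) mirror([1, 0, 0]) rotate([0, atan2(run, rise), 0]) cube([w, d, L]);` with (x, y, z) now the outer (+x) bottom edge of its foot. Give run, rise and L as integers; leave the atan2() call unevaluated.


translate([210, 0, 720]) cube([106, 965, 41]);
translate([0, 47, 0]) rotate([0, atan2(210, 720), 0]) cube([35, 53, 750]);
translate([526, 47, 0]) mirror([1, 0, 0]) rotate([0, atan2(210, 720), 0]) cube([35, 53, 750]);
translate([0, 865, 0]) rotate([0, atan2(210, 720), 0]) cube([35, 53, 750]);
translate([526, 865, 0]) mirror([1, 0, 0]) rotate([0, atan2(210, 720), 0]) cube([35, 53, 750]);


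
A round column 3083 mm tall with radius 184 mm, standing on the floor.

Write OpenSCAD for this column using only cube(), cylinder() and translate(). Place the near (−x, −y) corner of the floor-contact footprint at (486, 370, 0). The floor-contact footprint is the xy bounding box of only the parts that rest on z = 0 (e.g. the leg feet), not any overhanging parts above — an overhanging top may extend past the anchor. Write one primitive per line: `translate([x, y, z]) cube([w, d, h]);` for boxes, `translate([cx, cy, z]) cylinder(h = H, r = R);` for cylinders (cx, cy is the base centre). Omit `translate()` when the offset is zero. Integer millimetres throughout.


translate([670, 554, 0]) cylinder(h = 3083, r = 184);


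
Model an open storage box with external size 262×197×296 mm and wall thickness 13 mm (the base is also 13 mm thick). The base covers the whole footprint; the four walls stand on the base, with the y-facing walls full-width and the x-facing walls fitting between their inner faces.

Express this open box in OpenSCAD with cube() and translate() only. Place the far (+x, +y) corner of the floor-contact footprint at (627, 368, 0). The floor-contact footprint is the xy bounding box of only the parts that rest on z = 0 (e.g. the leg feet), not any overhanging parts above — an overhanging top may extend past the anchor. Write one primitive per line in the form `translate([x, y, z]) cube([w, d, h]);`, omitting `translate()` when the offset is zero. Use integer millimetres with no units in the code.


translate([365, 171, 0]) cube([262, 197, 13]);
translate([365, 171, 13]) cube([262, 13, 283]);
translate([365, 355, 13]) cube([262, 13, 283]);
translate([365, 184, 13]) cube([13, 171, 283]);
translate([614, 184, 13]) cube([13, 171, 283]);


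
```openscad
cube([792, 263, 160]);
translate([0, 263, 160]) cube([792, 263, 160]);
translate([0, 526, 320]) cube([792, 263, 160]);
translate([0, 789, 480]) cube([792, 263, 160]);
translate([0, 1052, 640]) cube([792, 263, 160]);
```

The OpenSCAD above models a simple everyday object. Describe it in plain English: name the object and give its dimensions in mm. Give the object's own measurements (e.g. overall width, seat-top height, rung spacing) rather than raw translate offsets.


A straight staircase of 5 solid steps. Each step is 792 mm wide (x), 263 mm deep (y, the going) and 160 mm tall (the rise). The first step rests on the floor; each subsequent step sits one going further in +y and one rise higher in +z, directly behind and above the previous step with no overlap.


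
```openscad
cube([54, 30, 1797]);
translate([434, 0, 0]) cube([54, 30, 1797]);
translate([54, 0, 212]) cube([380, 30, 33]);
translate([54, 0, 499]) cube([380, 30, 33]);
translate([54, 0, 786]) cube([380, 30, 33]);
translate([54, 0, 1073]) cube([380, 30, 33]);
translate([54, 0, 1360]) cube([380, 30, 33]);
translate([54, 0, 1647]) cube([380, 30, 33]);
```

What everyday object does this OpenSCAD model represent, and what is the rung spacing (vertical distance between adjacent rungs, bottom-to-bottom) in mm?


A ladder. The rung spacing is 287 mm.

Two tall 54×30 posts with 6 short bars between them — a ladder. Adjacent rungs sit at z = 212 and z = 499, so the spacing is 499 − 212 = 287 mm.


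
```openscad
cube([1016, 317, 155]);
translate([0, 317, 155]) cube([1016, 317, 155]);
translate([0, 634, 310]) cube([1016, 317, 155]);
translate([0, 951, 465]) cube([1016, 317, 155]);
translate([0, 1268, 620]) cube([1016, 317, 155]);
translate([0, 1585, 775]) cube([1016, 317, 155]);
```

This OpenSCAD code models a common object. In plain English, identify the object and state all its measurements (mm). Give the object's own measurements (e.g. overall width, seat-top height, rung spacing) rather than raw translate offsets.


A straight staircase of 6 solid steps. Each step is 1016 mm wide (x), 317 mm deep (y, the going) and 155 mm tall (the rise). The first step rests on the floor; each subsequent step sits one going further in +y and one rise higher in +z, directly behind and above the previous step with no overlap.


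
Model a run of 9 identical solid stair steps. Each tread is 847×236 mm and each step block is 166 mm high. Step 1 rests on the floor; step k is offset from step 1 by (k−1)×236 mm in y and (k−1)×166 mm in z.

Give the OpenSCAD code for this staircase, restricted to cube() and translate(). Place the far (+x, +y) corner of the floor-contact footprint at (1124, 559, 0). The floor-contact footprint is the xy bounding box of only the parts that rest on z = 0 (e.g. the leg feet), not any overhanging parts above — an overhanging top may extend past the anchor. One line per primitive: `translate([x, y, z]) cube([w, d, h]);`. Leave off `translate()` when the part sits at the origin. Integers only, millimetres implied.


translate([277, 323, 0]) cube([847, 236, 166]);
translate([277, 559, 166]) cube([847, 236, 166]);
translate([277, 795, 332]) cube([847, 236, 166]);
translate([277, 1031, 498]) cube([847, 236, 166]);
translate([277, 1267, 664]) cube([847, 236, 166]);
translate([277, 1503, 830]) cube([847, 236, 166]);
translate([277, 1739, 996]) cube([847, 236, 166]);
translate([277, 1975, 1162]) cube([847, 236, 166]);
translate([277, 2211, 1328]) cube([847, 236, 166]);


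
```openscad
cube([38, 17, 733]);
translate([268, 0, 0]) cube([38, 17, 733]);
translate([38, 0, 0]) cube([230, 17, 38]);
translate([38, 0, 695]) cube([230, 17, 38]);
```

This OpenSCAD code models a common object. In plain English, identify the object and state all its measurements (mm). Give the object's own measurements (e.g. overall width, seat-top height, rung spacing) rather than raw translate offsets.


A rectangular picture frame lying in the x–z plane (depth along y). The opening is 230 mm wide (x) by 657 mm tall (z), surrounded by a border 38 mm wide on all four sides. The frame is 17 mm deep and is made of two full-height vertical stiles with two horizontal rails fitted between them.


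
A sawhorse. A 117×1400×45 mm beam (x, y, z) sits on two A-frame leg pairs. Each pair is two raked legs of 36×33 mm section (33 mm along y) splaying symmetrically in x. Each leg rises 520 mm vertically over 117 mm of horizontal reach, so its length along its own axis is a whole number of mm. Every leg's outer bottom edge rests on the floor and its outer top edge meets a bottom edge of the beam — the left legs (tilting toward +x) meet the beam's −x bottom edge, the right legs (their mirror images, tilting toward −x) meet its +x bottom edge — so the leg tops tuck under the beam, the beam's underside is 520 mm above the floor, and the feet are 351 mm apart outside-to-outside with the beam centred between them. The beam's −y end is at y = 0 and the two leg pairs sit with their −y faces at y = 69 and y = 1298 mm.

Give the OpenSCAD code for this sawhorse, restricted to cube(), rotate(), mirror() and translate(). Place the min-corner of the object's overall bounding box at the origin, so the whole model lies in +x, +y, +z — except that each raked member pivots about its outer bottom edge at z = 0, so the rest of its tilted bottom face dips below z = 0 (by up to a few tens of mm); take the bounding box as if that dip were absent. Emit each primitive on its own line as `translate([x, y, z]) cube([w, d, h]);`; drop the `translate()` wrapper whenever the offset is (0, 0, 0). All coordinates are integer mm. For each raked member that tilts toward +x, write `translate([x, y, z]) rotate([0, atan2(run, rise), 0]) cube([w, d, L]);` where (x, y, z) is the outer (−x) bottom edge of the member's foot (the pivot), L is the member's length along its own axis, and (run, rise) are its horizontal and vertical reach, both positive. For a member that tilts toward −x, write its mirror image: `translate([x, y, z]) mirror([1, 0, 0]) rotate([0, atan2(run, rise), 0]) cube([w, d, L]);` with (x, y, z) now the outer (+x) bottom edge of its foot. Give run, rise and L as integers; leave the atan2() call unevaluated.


translate([117, 0, 520]) cube([117, 1400, 45]);
translate([0, 69, 0]) rotate([0, atan2(117, 520), 0]) cube([36, 33, 533]);
translate([351, 69, 0]) mirror([1, 0, 0]) rotate([0, atan2(117, 520), 0]) cube([36, 33, 533]);
translate([0, 1298, 0]) rotate([0, atan2(117, 520), 0]) cube([36, 33, 533]);
translate([351, 1298, 0]) mirror([1, 0, 0]) rotate([0, atan2(117, 520), 0]) cube([36, 33, 533]);


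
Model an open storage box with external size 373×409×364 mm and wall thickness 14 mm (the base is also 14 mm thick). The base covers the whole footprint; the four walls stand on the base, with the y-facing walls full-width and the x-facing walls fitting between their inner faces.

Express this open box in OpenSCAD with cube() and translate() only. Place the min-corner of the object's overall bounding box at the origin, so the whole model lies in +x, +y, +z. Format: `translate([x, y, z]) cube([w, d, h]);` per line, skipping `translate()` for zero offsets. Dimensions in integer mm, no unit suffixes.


cube([373, 409, 14]);
translate([0, 0, 14]) cube([373, 14, 350]);
translate([0, 395, 14]) cube([373, 14, 350]);
translate([0, 14, 14]) cube([14, 381, 350]);
translate([359, 14, 14]) cube([14, 381, 350]);


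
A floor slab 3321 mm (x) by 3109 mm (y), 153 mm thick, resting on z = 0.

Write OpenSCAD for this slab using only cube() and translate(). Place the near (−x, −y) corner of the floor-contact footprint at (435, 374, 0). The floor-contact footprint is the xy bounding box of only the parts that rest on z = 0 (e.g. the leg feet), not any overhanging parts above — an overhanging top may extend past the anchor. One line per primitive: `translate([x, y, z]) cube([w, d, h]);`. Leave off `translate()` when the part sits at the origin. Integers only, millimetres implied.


translate([435, 374, 0]) cube([3321, 3109, 153]);


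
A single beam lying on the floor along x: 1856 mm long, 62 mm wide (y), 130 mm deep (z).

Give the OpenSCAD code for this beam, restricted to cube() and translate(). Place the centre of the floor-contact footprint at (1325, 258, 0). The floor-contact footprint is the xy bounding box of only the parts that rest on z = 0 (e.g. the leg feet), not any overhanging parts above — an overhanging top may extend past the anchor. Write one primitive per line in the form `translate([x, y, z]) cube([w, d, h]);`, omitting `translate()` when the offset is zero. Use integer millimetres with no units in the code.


translate([397, 227, 0]) cube([1856, 62, 130]);


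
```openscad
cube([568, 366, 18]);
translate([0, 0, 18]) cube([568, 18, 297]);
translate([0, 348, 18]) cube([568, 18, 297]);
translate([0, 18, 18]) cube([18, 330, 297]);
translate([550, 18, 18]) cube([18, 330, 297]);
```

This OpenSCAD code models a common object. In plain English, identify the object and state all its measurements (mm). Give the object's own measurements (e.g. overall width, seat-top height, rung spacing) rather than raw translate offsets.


An open-topped rectangular box: outside dimensions 568×366×315 mm, with a uniform wall and base thickness of 18 mm. The base is a full 568×366 slab on the floor; four walls sit on top of the base. The front and back walls (the −y and +y sides) span the full width; the two side walls fit between them.


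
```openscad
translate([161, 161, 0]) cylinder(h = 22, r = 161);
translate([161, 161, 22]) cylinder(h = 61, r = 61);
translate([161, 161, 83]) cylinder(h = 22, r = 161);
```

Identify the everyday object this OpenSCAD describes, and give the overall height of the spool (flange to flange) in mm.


A spool. The overall height is 105 mm.

Three coaxial cylinders, large–small–large — a spool. Two 22 mm flanges and a 61 mm core give 22 + 61 + 22 = 105 mm.


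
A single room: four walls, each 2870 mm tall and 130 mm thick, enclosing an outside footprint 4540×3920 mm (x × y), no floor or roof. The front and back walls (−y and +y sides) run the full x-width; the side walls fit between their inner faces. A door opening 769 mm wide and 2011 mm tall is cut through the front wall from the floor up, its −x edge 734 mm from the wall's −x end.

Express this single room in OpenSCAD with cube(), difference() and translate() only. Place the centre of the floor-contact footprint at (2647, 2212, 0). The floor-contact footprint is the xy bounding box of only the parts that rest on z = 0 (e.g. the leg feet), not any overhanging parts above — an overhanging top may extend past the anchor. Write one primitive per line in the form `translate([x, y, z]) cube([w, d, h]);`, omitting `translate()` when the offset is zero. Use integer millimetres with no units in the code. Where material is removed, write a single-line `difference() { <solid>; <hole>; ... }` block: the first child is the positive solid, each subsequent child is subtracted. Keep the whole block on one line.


difference() { translate([377, 252, 0]) cube([4540, 130, 2870]); translate([1111, 252, 0]) cube([769, 130, 2011]); }
translate([377, 4042, 0]) cube([4540, 130, 2870]);
translate([377, 382, 0]) cube([130, 3660, 2870]);
translate([4787, 382, 0]) cube([130, 3660, 2870]);


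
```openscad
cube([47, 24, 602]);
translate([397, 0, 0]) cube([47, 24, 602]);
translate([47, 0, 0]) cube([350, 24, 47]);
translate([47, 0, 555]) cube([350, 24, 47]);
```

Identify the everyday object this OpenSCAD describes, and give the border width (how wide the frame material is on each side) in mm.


A picture frame. The border width is 47 mm.

Four thin pieces enclosing a rectangular opening — a picture frame. The two full-height stiles are 602 mm tall; the top rail sits at z = 555 and is 47 mm tall, so the border above the opening is 602 − 555 = 47 mm, matching the stile x-width.


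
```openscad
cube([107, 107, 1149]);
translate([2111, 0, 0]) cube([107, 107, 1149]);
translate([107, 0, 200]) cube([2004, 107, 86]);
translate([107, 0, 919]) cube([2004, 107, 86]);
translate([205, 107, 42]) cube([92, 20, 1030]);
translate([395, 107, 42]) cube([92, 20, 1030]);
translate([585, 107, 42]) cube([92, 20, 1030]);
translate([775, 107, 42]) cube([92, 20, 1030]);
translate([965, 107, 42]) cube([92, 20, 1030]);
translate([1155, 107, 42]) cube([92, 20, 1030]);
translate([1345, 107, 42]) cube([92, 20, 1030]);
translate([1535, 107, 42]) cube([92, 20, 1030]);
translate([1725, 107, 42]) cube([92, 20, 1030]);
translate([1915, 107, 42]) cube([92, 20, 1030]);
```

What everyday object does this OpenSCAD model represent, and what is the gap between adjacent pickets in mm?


A fence section. The picket gap is 98 mm.

Two posts, two rails, 10 pickets — a fence section. Span 2004 mm holds 10 pickets of 92 mm with 11 equal gaps: ⌊(2004 − 10·92) / 11⌋ = 98 mm.


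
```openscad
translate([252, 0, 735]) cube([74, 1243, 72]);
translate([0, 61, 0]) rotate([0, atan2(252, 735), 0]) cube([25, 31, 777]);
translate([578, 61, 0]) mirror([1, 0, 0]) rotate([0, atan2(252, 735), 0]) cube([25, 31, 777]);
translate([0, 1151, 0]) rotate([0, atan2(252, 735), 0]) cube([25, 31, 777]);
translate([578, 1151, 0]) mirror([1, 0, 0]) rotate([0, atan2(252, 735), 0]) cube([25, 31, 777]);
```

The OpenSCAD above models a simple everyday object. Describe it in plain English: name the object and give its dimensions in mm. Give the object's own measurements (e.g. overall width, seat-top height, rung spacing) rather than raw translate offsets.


A sawhorse. A 74×1243×72 mm beam (x, y, z) sits on two A-frame leg pairs. Each pair is two raked legs of 25×31 mm section (31 mm along y) splaying symmetrically in x. Each leg rises 735 mm vertically over 252 mm of horizontal reach and is 777 mm long along its own axis. Every leg's outer bottom edge rests on the floor and its outer top edge meets a bottom edge of the beam — the left legs (tilting toward +x) meet the beam's −x bottom edge, the right legs (their mirror images, tilting toward −x) meet its +x bottom edge — so the leg tops tuck under the beam, the beam's underside is 735 mm above the floor, and the feet are 578 mm apart outside-to-outside with the beam centred between them. The two leg pairs are set in 61 mm from either end of the beam.


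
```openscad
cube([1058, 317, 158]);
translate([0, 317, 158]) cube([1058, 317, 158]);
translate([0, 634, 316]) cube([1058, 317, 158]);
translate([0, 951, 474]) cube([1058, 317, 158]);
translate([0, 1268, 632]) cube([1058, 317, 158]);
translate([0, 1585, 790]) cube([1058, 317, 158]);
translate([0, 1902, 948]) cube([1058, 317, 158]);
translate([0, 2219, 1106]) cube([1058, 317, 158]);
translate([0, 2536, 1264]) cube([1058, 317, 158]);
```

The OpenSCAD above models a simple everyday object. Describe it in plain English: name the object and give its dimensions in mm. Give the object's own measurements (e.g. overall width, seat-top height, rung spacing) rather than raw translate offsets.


A straight staircase of 9 solid steps. Each step is 1058 mm wide (x), 317 mm deep (y, the going) and 158 mm tall (the rise). The first step rests on the floor; each subsequent step sits one going further in +y and one rise higher in +z, directly behind and above the previous step with no overlap.


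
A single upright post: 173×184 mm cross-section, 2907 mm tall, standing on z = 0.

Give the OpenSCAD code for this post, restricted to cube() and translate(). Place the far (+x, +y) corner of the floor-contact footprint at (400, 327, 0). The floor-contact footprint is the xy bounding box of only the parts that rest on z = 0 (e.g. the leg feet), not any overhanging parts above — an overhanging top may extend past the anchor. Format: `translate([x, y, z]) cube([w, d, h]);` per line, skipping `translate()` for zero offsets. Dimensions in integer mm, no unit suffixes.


translate([227, 143, 0]) cube([173, 184, 2907]);


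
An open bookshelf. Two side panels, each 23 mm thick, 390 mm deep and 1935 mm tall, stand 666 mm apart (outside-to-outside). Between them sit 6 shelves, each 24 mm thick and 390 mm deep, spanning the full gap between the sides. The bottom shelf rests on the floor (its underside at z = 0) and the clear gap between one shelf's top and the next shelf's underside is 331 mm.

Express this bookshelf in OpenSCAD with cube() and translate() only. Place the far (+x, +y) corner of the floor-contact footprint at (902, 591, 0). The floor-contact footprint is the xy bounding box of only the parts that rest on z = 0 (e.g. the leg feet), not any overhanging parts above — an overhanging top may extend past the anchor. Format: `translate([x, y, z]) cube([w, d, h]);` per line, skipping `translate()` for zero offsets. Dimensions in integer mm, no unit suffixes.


translate([236, 201, 0]) cube([23, 390, 1935]);
translate([879, 201, 0]) cube([23, 390, 1935]);
translate([259, 201, 0]) cube([620, 390, 24]);
translate([259, 201, 355]) cube([620, 390, 24]);
translate([259, 201, 710]) cube([620, 390, 24]);
translate([259, 201, 1065]) cube([620, 390, 24]);
translate([259, 201, 1420]) cube([620, 390, 24]);
translate([259, 201, 1775]) cube([620, 390, 24]);


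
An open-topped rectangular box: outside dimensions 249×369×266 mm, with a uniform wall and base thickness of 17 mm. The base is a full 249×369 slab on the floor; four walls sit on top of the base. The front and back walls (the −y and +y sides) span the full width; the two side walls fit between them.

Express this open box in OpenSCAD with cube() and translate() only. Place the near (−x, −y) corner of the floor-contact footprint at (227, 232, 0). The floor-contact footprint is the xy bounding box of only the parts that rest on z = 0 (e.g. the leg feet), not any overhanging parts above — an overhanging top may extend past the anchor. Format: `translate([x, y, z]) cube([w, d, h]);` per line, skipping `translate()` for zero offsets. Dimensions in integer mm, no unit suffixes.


translate([227, 232, 0]) cube([249, 369, 17]);
translate([227, 232, 17]) cube([249, 17, 249]);
translate([227, 584, 17]) cube([249, 17, 249]);
translate([227, 249, 17]) cube([17, 335, 249]);
translate([459, 249, 17]) cube([17, 335, 249]);


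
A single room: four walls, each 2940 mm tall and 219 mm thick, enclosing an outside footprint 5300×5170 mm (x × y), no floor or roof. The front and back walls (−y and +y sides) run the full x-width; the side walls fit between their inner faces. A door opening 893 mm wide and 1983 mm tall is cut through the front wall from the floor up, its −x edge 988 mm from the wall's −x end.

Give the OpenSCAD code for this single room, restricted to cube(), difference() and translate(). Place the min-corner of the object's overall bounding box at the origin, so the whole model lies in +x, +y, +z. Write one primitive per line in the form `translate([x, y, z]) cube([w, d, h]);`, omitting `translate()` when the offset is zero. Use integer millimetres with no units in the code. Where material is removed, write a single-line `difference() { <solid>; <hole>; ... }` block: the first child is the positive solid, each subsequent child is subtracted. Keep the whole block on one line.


difference() { cube([5300, 219, 2940]); translate([988, 0, 0]) cube([893, 219, 1983]); }
translate([0, 4951, 0]) cube([5300, 219, 2940]);
translate([0, 219, 0]) cube([219, 4732, 2940]);
translate([5081, 219, 0]) cube([219, 4732, 2940]);


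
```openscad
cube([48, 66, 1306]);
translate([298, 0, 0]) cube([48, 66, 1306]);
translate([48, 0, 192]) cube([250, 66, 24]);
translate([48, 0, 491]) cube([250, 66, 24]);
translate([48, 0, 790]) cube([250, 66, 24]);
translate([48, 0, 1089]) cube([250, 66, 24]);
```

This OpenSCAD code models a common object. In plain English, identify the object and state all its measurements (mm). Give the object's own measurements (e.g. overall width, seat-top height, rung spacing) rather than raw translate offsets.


A straight ladder. Two 48×66 mm vertical rails, 1306 mm tall, stand 346 mm apart (outside-to-outside) with their front faces coplanar on the −y side. 4 rungs, each 66 mm deep and 24 mm tall, span between the inner faces of the rails, front faces flush with the rails. The lowest rung's underside is at z = 192 mm and rungs are spaced 299 mm apart (underside to underside).


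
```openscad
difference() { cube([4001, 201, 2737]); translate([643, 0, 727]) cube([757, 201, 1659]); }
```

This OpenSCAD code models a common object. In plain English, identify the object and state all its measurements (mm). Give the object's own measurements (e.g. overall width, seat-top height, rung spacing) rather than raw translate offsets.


A wall 4001 mm long (x), 201 mm thick (y), 2737 mm tall, with a rectangular window opening cut through it. The opening is 757 mm wide and 1659 mm tall; its sill is at z = 727 mm and its near (−x) edge is 643 mm from the wall's −x end. The opening passes through the full wall thickness.


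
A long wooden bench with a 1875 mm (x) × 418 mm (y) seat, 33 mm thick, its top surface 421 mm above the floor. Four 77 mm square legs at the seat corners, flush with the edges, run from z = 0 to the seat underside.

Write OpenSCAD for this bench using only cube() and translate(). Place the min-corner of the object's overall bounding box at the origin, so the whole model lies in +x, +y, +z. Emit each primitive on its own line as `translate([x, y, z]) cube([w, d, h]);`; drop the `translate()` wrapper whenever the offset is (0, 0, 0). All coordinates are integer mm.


translate([0, 0, 388]) cube([1875, 418, 33]);
cube([77, 77, 388]);
translate([0, 341, 0]) cube([77, 77, 388]);
translate([1798, 0, 0]) cube([77, 77, 388]);
translate([1798, 341, 0]) cube([77, 77, 388]);


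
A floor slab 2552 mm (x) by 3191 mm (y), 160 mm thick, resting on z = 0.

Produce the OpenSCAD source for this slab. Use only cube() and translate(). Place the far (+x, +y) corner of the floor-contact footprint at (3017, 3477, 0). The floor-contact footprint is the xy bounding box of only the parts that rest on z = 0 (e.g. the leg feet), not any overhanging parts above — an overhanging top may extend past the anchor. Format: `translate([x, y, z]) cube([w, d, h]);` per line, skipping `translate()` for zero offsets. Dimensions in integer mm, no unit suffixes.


translate([465, 286, 0]) cube([2552, 3191, 160]);


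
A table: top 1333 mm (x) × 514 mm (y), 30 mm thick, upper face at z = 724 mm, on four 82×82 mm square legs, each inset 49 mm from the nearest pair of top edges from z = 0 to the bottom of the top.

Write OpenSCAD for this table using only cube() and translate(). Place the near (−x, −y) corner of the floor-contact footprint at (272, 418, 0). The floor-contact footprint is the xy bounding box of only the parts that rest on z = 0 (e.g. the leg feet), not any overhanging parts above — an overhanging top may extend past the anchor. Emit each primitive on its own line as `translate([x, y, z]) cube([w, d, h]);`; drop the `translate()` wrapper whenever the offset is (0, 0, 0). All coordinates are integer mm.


translate([223, 369, 694]) cube([1333, 514, 30]);
translate([272, 418, 0]) cube([82, 82, 694]);
translate([1425, 418, 0]) cube([82, 82, 694]);
translate([272, 752, 0]) cube([82, 82, 694]);
translate([1425, 752, 0]) cube([82, 82, 694]);


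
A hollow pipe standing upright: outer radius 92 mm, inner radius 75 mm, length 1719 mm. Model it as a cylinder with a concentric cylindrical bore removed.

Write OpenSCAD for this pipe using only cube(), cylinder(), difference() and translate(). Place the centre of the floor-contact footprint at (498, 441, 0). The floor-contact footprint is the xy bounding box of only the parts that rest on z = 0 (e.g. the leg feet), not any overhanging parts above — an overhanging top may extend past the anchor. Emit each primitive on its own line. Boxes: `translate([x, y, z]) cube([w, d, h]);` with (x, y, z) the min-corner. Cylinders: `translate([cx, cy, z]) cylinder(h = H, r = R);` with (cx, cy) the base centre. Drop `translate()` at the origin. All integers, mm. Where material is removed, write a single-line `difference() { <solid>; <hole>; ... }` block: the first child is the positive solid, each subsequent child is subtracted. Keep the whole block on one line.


difference() { translate([498, 441, 0]) cylinder(h = 1719, r = 92); translate([498, 441, 0]) cylinder(h = 1719, r = 75); }
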